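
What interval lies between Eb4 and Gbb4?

Counting letters E–F–G gives a third.
Eb→Gbb = 2 semitones, 2 narrower than the major third (4), so diminished.

diminished third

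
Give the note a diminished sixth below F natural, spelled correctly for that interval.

A#

F down a major sixth is Ab, so the target letter is A.
From F, a diminished sixth is 7 semitones down: A#.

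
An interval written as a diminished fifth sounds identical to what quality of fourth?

augmented

A diminished fifth spans 6 semitones.
A fourth spanning 6 semitones is augmented (the perfect fourth is 5).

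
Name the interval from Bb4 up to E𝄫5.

The letter names run B→E, a span of 3 letter steps, so the interval is some kind of fourth.
Bb to Ebb is 4 semitones. A perfect fourth is 5, so 4 makes it diminished.

diminished fourth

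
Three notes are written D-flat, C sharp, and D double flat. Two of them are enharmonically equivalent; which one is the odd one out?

Dbb

In 12-tone equal temperament, enharmonic equivalents share a pitch class. Db is pitch class 1; C# is pitch class 1; Dbb is pitch class 0.
Db and C# share pitch class 1, while Dbb is pitch class 0.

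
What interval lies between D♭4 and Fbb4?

diminished third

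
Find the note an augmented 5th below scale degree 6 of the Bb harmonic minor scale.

Cbb

Scale degree 6 of Bb harmonic minor is Gb.
An augmented fifth (8 semitones) below Gb lands on the letter C, giving Cbb.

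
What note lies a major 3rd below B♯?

G#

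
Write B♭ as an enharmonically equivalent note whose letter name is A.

A#

Bb is pitch class 10. The letter A alone is pitch class 9.
To reach pitch class 10 from A requires an offset of +1 semitone, i.e. sharp: A#.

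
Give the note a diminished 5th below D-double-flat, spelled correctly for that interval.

A fifth below D lands on the letter G.
A diminished fifth spans 6 semitones, so Dbb moves to pitch class 6. On the letter G that is Gb.

Gb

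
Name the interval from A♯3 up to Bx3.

augmented second

Counting letters A–B gives a second.
A#→B## = 3 semitones, 1 wider than the major second (2), so augmented.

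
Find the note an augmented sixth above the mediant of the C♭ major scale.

C#

The mediant of Cb major is Eb.
An augmented sixth (10 semitones) above Eb lands on the letter C, giving C#.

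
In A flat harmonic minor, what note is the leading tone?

G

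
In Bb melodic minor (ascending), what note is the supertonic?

C

Degree 2 takes the letter 1 step above B, which is C.
In melodic minor (ascending), degree 2 sits 2 semitones above the tonic. Bb + 2 semitones is pitch class 0, spelled on C as C.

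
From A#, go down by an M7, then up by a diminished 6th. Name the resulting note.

A major seventh down from A# is B (letter B, 11 semitones down).
A diminished sixth up from B is Gb (letter G, 7 semitones up).

Gb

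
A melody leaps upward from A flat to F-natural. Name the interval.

major sixth

The letter names run A→F, a span of 5 letter steps, so the interval is some kind of sixth.
Ab to F is 9 semitones. A major sixth is 9, so 9 makes it major.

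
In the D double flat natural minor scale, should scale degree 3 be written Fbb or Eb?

Fbb

Each scale degree takes a distinct letter name. Degree 3 of a scale on D must use the letter F.
Fbb and Eb are enharmonically the same pitch, but only Fbb uses the letter F, so it is the correct spelling here.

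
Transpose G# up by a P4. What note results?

C#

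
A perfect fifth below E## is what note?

A##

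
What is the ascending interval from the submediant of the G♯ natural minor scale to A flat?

diminished fourth

The submediant of G# natural minor is E.
E up to Ab: letters E→A make it a fourth; 4 semitones makes it diminished.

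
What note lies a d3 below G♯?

E##

G down a major third is Eb, so the target letter is E.
From G#, a diminished third is 2 semitones down: E##.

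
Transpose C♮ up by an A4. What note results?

F#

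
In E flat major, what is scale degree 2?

Degree 2 takes the letter 1 step above E, which is F.
In major, degree 2 sits 2 semitones above the tonic. Eb + 2 semitones is pitch class 5, spelled on F as F.

F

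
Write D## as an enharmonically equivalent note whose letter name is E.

E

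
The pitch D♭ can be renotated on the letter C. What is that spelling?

Plain C sits 1 semitone below Db, so on the letter C the same pitch needs a sharp: C#.

C#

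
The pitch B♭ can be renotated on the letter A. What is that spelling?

Bb is pitch class 10. The letter A alone is pitch class 9.
To reach pitch class 10 from A requires an offset of +1 semitone, i.e. sharp: A#.

A#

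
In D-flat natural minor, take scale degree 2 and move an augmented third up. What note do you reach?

G#

Scale degree 2 of Db natural minor is Eb.
An augmented third (5 semitones) above Eb lands on the letter G, giving G#.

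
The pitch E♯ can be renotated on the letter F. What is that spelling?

F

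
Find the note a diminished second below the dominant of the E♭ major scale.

The dominant of Eb major is Bb.
A diminished second (0 semitones) below Bb lands on the letter A, giving A#.

A#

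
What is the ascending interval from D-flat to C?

major seventh

The letter names run D→C, a span of 6 letter steps, so the interval is some kind of seventh.
Db to C is 11 semitones. A major seventh is 11, so 11 makes it major.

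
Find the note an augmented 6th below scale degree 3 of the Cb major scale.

Gbb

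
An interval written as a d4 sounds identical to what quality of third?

A diminished fourth spans 4 semitones.
A third spanning 4 semitones is major (the major third is 4).

major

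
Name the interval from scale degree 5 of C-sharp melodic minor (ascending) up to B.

Scale degree 5 of C# melodic minor (ascending) is G#.
G# up to B: letters G→B make it a third; 3 semitones makes it minor.

minor third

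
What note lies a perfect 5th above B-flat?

B up a perfect fifth is F#, so the target letter is F.
From Bb, a perfect fifth is 7 semitones up: F.

F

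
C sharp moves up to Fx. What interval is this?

augmented fourth

Counting letters C–D–E–F gives a fourth.
C#→F## = 6 semitones, 1 wider than the perfect fourth (5), so augmented.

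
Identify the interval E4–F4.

minor second

Counting letters E–F gives a second.
E→F = 1 semitone, 1 narrower than the major second (2), so minor.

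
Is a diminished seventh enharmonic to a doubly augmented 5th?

Yes

A diminished seventh spans 9 semitones; a doubly augmented fifth spans 9.
They are enharmonically equivalent.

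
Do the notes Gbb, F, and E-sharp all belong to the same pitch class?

Yes

Gbb is pitch class 5; F is pitch class 5; E# is pitch class 5.
All spellings map to pitch class 5, so they are enharmonically equivalent.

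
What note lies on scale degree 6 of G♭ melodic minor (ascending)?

Eb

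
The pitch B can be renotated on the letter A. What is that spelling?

Plain A sits 2 semitones below B, so on the letter A the same pitch needs a double sharp: A##.

A##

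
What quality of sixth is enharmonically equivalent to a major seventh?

doubly augmented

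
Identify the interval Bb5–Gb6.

Counting letters B–C–D–E–F–G gives a sixth.
Bb→Gb = 8 semitones, 1 narrower than the major sixth (9), so minor.

minor sixth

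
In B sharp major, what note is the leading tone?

Degree 7 takes the letter 6 steps above B, which is A.
In major, degree 7 sits 11 semitones above the tonic. B# + 11 semitones is pitch class 11, spelled on A as A##.

A##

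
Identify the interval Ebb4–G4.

augmented third

The letter names run E→G, a span of 2 letter steps, so the interval is some kind of third.
Ebb to G is 5 semitones. A major third is 4, so 5 makes it augmented.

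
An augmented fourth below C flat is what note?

Gbb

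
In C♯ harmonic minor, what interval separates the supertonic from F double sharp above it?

major third

The supertonic of C# harmonic minor is D#.
D# up to F##: letters D→F make it a third; 4 semitones makes it major.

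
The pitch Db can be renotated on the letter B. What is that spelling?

B##

Db is pitch class 1. The letter B alone is pitch class 11.
To reach pitch class 1 from B requires an offset of +2 semitones, i.e. double sharp: B##.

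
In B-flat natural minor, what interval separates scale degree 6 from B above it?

augmented third

Scale degree 6 of Bb natural minor is Gb.
Gb up to B: letters G→B make it a third; 5 semitones makes it augmented.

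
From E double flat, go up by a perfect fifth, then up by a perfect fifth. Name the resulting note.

Fb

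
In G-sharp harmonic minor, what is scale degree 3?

B

Degree 3 takes the letter 2 steps above G, which is B.
In harmonic minor, degree 3 sits 3 semitones above the tonic. G# + 3 semitones is pitch class 11, spelled on B as B.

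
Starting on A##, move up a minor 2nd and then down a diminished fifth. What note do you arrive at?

E##

A minor second up from A## is B# (letter B, 1 semitone up).
A diminished fifth down from B# is E## (letter E, 6 semitones down).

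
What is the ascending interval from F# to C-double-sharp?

Counting letters F–G–A–B–C gives a fifth.
F#→C## = 8 semitones, 1 wider than the perfect fifth (7), so augmented.

augmented fifth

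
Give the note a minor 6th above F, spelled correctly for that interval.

Db

A sixth above F lands on the letter D.
A minor sixth spans 8 semitones, so F moves to pitch class 1. On the letter D that is Db.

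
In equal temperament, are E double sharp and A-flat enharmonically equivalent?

Two spellings are enharmonically equivalent only if they share a pitch class.
Here E## → 6, Ab → 8; 6 ≠ 8, so they are not.

No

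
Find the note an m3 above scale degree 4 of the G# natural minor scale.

Scale degree 4 of G# natural minor is C#.
A minor third (3 semitones) above C# lands on the letter E, giving E.

E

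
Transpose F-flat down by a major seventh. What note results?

F down a major seventh is Gb, so the target letter is G.
From Fb, a major seventh is 11 semitones down: Gbb.

Gbb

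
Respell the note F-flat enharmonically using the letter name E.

E

Plain E sits at the same pitch as Fb, so on the letter E the same pitch needs a natural: E.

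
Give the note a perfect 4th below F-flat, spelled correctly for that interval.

F down a perfect fourth is C, so the target letter is C.
From Fb, a perfect fourth is 5 semitones down: Cb.

Cb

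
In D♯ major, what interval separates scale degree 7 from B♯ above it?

minor seventh

Scale degree 7 of D# major is C##.
C## up to B#: letters C→B make it a seventh; 10 semitones makes it minor.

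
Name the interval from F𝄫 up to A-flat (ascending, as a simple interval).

augmented third

Counting letters F–G–A gives a third.
Fbb→Ab = 5 semitones, 1 wider than the major third (4), so augmented.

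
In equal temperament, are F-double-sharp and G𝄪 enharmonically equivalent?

No

F## is pitch class 7; G## is pitch class 9.
The pitch classes differ (7 vs. 9), so they are not enharmonic equivalents.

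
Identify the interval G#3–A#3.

Counting letters G–A gives a second.
G#→A# = 2 semitones, exactly the major second.

major second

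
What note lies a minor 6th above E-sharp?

C#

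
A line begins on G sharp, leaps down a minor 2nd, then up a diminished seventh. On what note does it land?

A minor second down from G# is F## (letter F, 1 semitone down).
A diminished seventh up from F## is E (letter E, 9 semitones up).

E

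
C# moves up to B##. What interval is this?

augmented seventh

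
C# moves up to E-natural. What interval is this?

The letter names run C→E, a span of 2 letter steps, so the interval is some kind of third.
C# to E is 3 semitones. A major third is 4, so 3 makes it minor.

minor third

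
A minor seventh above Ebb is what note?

Dbb

E up a major seventh is D#, so the target letter is D.
From Ebb, a minor seventh is 10 semitones up: Dbb.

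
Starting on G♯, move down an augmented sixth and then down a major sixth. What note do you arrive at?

An augmented sixth down from G# is Bb (letter B, 10 semitones down).
A major sixth down from Bb is Db (letter D, 9 semitones down).

Db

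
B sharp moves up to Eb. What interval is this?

doubly diminished fourth

Counting letters B–C–D–E gives a fourth.
B#→Eb = 3 semitones, 2 narrower than the perfect fourth (5), so doubly diminished.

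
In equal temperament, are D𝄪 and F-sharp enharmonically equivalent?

No

D## is pitch class 4; F# is pitch class 6.
The pitch classes differ (4 vs. 6), so they are not enharmonic equivalents.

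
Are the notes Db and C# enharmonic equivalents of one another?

Yes

Db is pitch class 1; C# is pitch class 1.
All spellings map to pitch class 1, so they are enharmonically equivalent.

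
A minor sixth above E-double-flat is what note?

Cbb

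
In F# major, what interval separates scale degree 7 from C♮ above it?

Scale degree 7 of F# major is E#.
E# up to C: letters E→C make it a sixth; 7 semitones makes it diminished.

diminished sixth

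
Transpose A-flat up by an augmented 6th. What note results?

F#

A up a major sixth is F#, so the target letter is F.
From Ab, an augmented sixth is 10 semitones up: F#.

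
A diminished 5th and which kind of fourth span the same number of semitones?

A diminished fifth spans 6 semitones.
A fourth spanning 6 semitones is augmented (the perfect fourth is 5).

augmented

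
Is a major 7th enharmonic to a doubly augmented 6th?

Yes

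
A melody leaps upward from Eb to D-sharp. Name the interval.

augmented seventh

Counting letters E–F–G–A–B–C–D gives a seventh.
Eb→D# = 12 semitones, 1 wider than the major seventh (11), so augmented.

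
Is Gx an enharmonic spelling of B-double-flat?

Yes

G## = pitch class 9 and Bbb = pitch class 9 — the same pitch class, so they are enharmonic equivalents.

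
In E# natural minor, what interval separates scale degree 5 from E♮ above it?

diminished fourth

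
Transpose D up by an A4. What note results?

G#

D up a perfect fourth is G, so the target letter is G.
From D, an augmented fourth is 6 semitones up: G#.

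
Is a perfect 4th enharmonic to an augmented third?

Yes

A perfect fourth spans 5 semitones; an augmented third spans 5.
They are enharmonically equivalent.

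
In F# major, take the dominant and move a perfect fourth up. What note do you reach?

F#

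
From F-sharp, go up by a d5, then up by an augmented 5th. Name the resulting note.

A diminished fifth up from F# is C (letter C, 6 semitones up).
An augmented fifth up from C is G# (letter G, 8 semitones up).

G#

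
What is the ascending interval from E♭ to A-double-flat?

diminished fourth

Counting letters E–F–G–A gives a fourth.
Eb→Abb = 4 semitones, 1 narrower than the perfect fourth (5), so diminished.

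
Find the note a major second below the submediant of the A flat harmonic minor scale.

Ebb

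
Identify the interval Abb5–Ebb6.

The letter names run A→E, a span of 4 letter steps, so the interval is some kind of fifth.
Abb to Ebb is 7 semitones. A perfect fifth is 7, so 7 makes it perfect.

perfect fifth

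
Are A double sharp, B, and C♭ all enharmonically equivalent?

Yes

A## is pitch class 11; B is pitch class 11; Cb is pitch class 11.
All spellings map to pitch class 11, so they are enharmonically equivalent.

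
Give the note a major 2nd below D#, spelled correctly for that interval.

D down a major second is C, so the target letter is C.
From D#, a major second is 2 semitones down: C#.

C#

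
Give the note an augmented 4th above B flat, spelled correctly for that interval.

E

B up a perfect fourth is E, so the target letter is E.
From Bb, an augmented fourth is 6 semitones up: E.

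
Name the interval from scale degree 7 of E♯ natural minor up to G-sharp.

Scale degree 7 of E# natural minor is D#.
D# up to G#: letters D→G make it a fourth; 5 semitones makes it perfect.

perfect fourth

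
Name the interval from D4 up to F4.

Counting letters D–E–F gives a third.
D→F = 3 semitones, 1 narrower than the major third (4), so minor.

minor third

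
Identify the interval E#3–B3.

diminished fifth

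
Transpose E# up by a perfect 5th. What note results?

A fifth above E lands on the letter B.
A perfect fifth spans 7 semitones, so E# moves to pitch class 0. On the letter B that is B#.

B#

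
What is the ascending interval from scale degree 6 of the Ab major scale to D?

Scale degree 6 of Ab major is F.
F up to D: letters F→D make it a sixth; 9 semitones makes it major.

major sixth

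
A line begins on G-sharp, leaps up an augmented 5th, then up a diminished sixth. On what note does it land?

B

An augmented fifth up from G# is D## (letter D, 8 semitones up).
A diminished sixth up from D## is B (letter B, 7 semitones up).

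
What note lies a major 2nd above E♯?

F##

A second above E lands on the letter F.
A major second spans 2 semitones, so E# moves to pitch class 7. On the letter F that is F##.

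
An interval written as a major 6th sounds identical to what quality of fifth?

A major sixth spans 9 semitones.
A fifth spanning 9 semitones is doubly augmented (the perfect fifth is 7).

doubly augmented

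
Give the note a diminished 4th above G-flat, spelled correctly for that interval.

Cbb

G up a perfect fourth is C, so the target letter is C.
From Gb, a diminished fourth is 4 semitones up: Cbb.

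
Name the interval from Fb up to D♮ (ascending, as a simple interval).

augmented sixth

Counting letters F–G–A–B–C–D gives a sixth.
Fb→D = 10 semitones, 1 wider than the major sixth (9), so augmented.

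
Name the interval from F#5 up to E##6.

Counting letters F–G–A–B–C–D–E gives a seventh.
F#→E## = 12 semitones, 1 wider than the major seventh (11), so augmented.

augmented seventh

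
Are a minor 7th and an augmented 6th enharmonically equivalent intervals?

Yes

A minor seventh spans 10 semitones; an augmented sixth spans 10.
They are enharmonically equivalent.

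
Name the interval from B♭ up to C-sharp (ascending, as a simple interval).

augmented second

Counting letters B–C gives a second.
Bb→C# = 3 semitones, 1 wider than the major second (2), so augmented.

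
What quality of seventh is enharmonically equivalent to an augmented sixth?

minor

An augmented sixth spans 10 semitones.
A seventh spanning 10 semitones is minor (the major seventh is 11).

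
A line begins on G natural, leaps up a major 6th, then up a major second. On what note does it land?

F#

A major sixth up from G is E (letter E, 9 semitones up).
A major second up from E is F# (letter F, 2 semitones up).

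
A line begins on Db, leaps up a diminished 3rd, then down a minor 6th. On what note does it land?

Abb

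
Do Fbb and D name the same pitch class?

Two spellings are enharmonically equivalent only if they share a pitch class.
Here Fbb → 3, D → 2; 2 ≠ 3, so they are not.

No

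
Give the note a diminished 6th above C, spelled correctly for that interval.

Abb

C up a major sixth is A, so the target letter is A.
From C, a diminished sixth is 7 semitones up: Abb.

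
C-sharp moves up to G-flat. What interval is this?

doubly diminished fifth

Counting letters C–D–E–F–G gives a fifth.
C#→Gb = 5 semitones, 2 narrower than the perfect fifth (7), so doubly diminished.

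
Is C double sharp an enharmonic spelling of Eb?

No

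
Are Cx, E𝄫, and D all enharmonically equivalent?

C## is pitch class 2; Ebb is pitch class 2; D is pitch class 2.
All spellings map to pitch class 2, so they are enharmonically equivalent.

Yes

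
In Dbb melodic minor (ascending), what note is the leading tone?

Degree 7 takes the letter 6 steps above D, which is C.
In melodic minor (ascending), degree 7 sits 11 semitones above the tonic. Dbb + 11 semitones is pitch class 11, spelled on C as Cb.

Cb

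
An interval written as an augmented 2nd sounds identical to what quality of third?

An augmented second spans 3 semitones.
A third spanning 3 semitones is minor (the major third is 4).

minor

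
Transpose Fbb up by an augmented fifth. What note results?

Cb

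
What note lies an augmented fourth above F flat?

Bb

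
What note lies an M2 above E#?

A second above E lands on the letter F.
A major second spans 2 semitones, so E# moves to pitch class 7. On the letter F that is F##.

F##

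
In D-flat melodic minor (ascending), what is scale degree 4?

Degree 4 takes the letter 3 steps above D, which is G.
In melodic minor (ascending), degree 4 sits 5 semitones above the tonic. Db + 5 semitones is pitch class 6, spelled on G as Gb.

Gb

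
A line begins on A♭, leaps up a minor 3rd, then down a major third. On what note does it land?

A minor third up from Ab is Cb (letter C, 3 semitones up).
A major third down from Cb is Abb (letter A, 4 semitones down).

Abb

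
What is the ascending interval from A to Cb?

Counting letters A–B–C gives a third.
A→Cb = 2 semitones, 2 narrower than the major third (4), so diminished.

diminished third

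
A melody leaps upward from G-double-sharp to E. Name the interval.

diminished sixth

The letter names run G→E, a span of 5 letter steps, so the interval is some kind of sixth.
G## to E is 7 semitones. A major sixth is 9, so 7 makes it diminished.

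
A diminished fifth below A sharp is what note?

D##

A fifth below A lands on the letter D.
A diminished fifth spans 6 semitones, so A# moves to pitch class 4. On the letter D that is D##.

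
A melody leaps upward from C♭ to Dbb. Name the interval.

The letter names run C→D, a span of 1 letter step, so the interval is some kind of second.
Cb to Dbb is 1 semitone. A major second is 2, so 1 makes it minor.

minor second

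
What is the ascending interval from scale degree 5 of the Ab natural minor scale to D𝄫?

diminished seventh

Scale degree 5 of Ab natural minor is Eb.
Eb up to Dbb: letters E→D make it a seventh; 9 semitones makes it diminished.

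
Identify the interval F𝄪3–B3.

diminished fourth

The letter names run F→B, a span of 3 letter steps, so the interval is some kind of fourth.
F## to B is 4 semitones. A perfect fourth is 5, so 4 makes it diminished.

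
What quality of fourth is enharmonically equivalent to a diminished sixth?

doubly augmented

A diminished sixth spans 7 semitones.
A fourth spanning 7 semitones is doubly augmented (the perfect fourth is 5).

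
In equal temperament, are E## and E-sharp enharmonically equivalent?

No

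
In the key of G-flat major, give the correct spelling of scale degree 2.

The Gb major scale runs Gb Ab Bb Cb Db Eb F.
Degree 2 is Ab.

Ab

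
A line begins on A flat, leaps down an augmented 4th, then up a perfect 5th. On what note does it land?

Bbb

An augmented fourth down from Ab is Ebb (letter E, 6 semitones down).
A perfect fifth up from Ebb is Bbb (letter B, 7 semitones up).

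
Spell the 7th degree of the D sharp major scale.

C##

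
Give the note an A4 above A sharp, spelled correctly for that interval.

A up a perfect fourth is D, so the target letter is D.
From A#, an augmented fourth is 6 semitones up: D##.

D##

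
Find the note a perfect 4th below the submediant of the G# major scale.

B#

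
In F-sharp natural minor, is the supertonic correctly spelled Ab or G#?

Each scale degree takes a distinct letter name. Degree 2 of a scale on F must use the letter G.
G# and Ab are enharmonically the same pitch, but only G# uses the letter G, so it is the correct spelling here.

G#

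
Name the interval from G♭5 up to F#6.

augmented seventh

Counting letters G–A–B–C–D–E–F gives a seventh.
Gb→F# = 12 semitones, 1 wider than the major seventh (11), so augmented.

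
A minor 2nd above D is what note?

Eb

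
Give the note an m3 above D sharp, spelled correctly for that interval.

F#

D up a major third is F#, so the target letter is F.
From D#, a minor third is 3 semitones up: F#.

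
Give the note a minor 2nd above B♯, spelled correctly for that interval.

B up a major second is C#, so the target letter is C.
From B#, a minor second is 1 semitone up: C#.

C#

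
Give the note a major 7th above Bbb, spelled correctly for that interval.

Ab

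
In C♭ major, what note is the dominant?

Gb

The Cb major scale runs Cb Db Eb Fb Gb Ab Bb.
Degree 5 is Gb.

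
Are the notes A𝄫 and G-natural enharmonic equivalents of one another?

Yes

Abb is pitch class 7; G is pitch class 7.
All spellings map to pitch class 7, so they are enharmonically equivalent.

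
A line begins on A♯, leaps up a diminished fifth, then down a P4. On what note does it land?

B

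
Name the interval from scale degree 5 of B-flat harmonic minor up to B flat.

Scale degree 5 of Bb harmonic minor is F.
F up to Bb: letters F→B make it a fourth; 5 semitones makes it perfect.

perfect fourth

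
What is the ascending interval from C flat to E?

augmented third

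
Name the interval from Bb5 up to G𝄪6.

doubly augmented sixth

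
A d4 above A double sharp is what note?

A up a perfect fourth is D, so the target letter is D.
From A##, a diminished fourth is 4 semitones up: D#.

D#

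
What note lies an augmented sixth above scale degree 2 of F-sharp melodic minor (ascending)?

Scale degree 2 of F# melodic minor (ascending) is G#.
An augmented sixth (10 semitones) above G# lands on the letter E, giving E##.

E##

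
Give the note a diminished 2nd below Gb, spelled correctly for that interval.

A second below G lands on the letter F.
A diminished second spans 0 semitones, so Gb moves to pitch class 6. On the letter F that is F#.

F#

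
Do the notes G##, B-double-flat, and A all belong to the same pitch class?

G## is pitch class 9; Bbb is pitch class 9; A is pitch class 9.
All spellings map to pitch class 9, so they are enharmonically equivalent.

Yes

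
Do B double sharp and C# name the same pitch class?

Yes

B## = pitch class 1 and C# = pitch class 1 — the same pitch class, so they are enharmonic equivalents.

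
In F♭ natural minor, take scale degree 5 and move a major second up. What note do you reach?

Db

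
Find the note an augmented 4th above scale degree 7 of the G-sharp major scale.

Scale degree 7 of G# major is F##.
An augmented fourth (6 semitones) above F## lands on the letter B, giving B##.

B##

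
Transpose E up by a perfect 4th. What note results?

E up a perfect fourth is A, so the target letter is A.
From E, a perfect fourth is 5 semitones up: A.

A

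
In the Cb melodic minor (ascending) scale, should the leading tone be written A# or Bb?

Each scale degree takes a distinct letter name. Degree 7 of a scale on C must use the letter B.
Bb and A# are enharmonically the same pitch, but only Bb uses the letter B, so it is the correct spelling here.

Bb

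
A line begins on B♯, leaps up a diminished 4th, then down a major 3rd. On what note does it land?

A diminished fourth up from B# is E (letter E, 4 semitones up).
A major third down from E is C (letter C, 4 semitones down).

C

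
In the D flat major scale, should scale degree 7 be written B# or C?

C

Each scale degree takes a distinct letter name. Degree 7 of a scale on D must use the letter C.
C and B# are enharmonically the same pitch, but only C uses the letter C, so it is the correct spelling here.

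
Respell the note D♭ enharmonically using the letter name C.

Db is pitch class 1. The letter C alone is pitch class 0.
To reach pitch class 1 from C requires an offset of +1 semitone, i.e. sharp: C#.

C#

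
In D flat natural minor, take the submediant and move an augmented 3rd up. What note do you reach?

D

The submediant of Db natural minor is Bbb.
An augmented third (5 semitones) above Bbb lands on the letter D, giving D.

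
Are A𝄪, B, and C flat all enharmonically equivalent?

Yes

A## = pitch class 11 and B = pitch class 11 and Cb = pitch class 11 — the same pitch class, so they are enharmonic equivalents.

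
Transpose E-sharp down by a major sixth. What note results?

G#

E down a major sixth is G, so the target letter is G.
From E#, a major sixth is 9 semitones down: G#.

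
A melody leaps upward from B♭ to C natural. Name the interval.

Counting letters B–C gives a second.
Bb→C = 2 semitones, exactly the major second.

major second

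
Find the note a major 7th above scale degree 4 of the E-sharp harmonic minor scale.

G##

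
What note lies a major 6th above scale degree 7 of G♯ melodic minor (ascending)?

D##

Scale degree 7 of G# melodic minor (ascending) is F##.
A major sixth (9 semitones) above F## lands on the letter D, giving D##.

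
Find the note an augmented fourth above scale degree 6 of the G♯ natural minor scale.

A#

Scale degree 6 of G# natural minor is E.
An augmented fourth (6 semitones) above E lands on the letter A, giving A#.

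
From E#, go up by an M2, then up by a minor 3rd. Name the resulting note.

A#

A major second up from E# is F## (letter F, 2 semitones up).
A minor third up from F## is A# (letter A, 3 semitones up).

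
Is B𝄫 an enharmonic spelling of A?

Yes

Bbb = pitch class 9 and A = pitch class 9 — the same pitch class, so they are enharmonic equivalents.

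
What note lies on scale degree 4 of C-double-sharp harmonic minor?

F##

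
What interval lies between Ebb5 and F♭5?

Counting letters E–F gives a second.
Ebb→Fb = 2 semitones, exactly the major second.

major second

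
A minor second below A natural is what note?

A down a major second is G, so the target letter is G.
From A, a minor second is 1 semitone down: G#.

G#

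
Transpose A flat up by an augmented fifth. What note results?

E

A up a perfect fifth is E, so the target letter is E.
From Ab, an augmented fifth is 8 semitones up: E.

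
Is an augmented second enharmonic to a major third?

An augmented second spans 3 semitones; a major third spans 4.
The spans differ, so they are not enharmonic equivalents.

No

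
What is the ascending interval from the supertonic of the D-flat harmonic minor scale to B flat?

The supertonic of Db harmonic minor is Eb.
Eb up to Bb: letters E→B make it a fifth; 7 semitones makes it perfect.

perfect fifth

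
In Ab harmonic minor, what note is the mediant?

Cb

Degree 3 takes the letter 2 steps above A, which is C.
In harmonic minor, degree 3 sits 3 semitones above the tonic. Ab + 3 semitones is pitch class 11, spelled on C as Cb.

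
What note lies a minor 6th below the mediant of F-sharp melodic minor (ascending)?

C#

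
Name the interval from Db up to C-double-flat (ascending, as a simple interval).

diminished seventh

The letter names run D→C, a span of 6 letter steps, so the interval is some kind of seventh.
Db to Cbb is 9 semitones. A major seventh is 11, so 9 makes it diminished.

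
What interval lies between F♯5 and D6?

Counting letters F–G–A–B–C–D gives a sixth.
F#→D = 8 semitones, 1 narrower than the major sixth (9), so minor.

minor sixth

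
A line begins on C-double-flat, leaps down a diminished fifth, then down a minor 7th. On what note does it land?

A diminished fifth down from Cbb is Fb (letter F, 6 semitones down).
A minor seventh down from Fb is Gb (letter G, 10 semitones down).

Gb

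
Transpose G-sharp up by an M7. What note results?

F##

A seventh above G lands on the letter F.
A major seventh spans 11 semitones, so G# moves to pitch class 7. On the letter F that is F##.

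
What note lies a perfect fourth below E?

B

A fourth below E lands on the letter B.
A perfect fourth spans 5 semitones, so E moves to pitch class 11. On the letter B that is B.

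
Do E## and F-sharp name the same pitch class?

Yes

E## is pitch class 6; F# is pitch class 6.
All spellings map to pitch class 6, so they are enharmonically equivalent.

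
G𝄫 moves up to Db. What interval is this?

augmented fifth

Counting letters G–A–B–C–D gives a fifth.
Gbb→Db = 8 semitones, 1 wider than the perfect fifth (7), so augmented.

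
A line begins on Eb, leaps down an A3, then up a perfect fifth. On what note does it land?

An augmented third down from Eb is Cbb (letter C, 5 semitones down).
A perfect fifth up from Cbb is Gbb (letter G, 7 semitones up).

Gbb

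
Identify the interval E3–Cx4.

Counting letters E–F–G–A–B–C gives a sixth.
E→C## = 10 semitones, 1 wider than the major sixth (9), so augmented.

augmented sixth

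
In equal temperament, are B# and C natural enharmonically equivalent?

Yes

B# = pitch class 0 and C = pitch class 0 — the same pitch class, so they are enharmonic equivalents.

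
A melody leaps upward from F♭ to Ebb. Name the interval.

minor seventh

Counting letters F–G–A–B–C–D–E gives a seventh.
Fb→Ebb = 10 semitones, 1 narrower than the major seventh (11), so minor.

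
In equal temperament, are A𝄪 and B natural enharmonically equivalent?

A## = pitch class 11 and B = pitch class 11 — the same pitch class, so they are enharmonic equivalents.

Yes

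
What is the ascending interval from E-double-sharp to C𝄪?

The letter names run E→C, a span of 5 letter steps, so the interval is some kind of sixth.
E## to C## is 8 semitones. A major sixth is 9, so 8 makes it minor.

minor sixth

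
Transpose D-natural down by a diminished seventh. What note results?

A seventh below D lands on the letter E.
A diminished seventh spans 9 semitones, so D moves to pitch class 5. On the letter E that is E#.

E#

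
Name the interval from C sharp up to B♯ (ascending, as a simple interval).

major seventh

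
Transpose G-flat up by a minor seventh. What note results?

G up a major seventh is F#, so the target letter is F.
From Gb, a minor seventh is 10 semitones up: Fb.

Fb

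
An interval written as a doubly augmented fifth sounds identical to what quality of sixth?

A doubly augmented fifth spans 9 semitones.
A sixth spanning 9 semitones is major (the major sixth is 9).

major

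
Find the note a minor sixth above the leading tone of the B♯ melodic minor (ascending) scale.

The leading tone of B# melodic minor (ascending) is A##.
A minor sixth (8 semitones) above A## lands on the letter F, giving F##.

F##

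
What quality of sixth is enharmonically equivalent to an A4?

doubly diminished

An augmented fourth spans 6 semitones.
A sixth spanning 6 semitones is doubly diminished (the major sixth is 9).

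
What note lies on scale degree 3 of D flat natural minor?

Fb

Degree 3 takes the letter 2 steps above D, which is F.
In natural minor, degree 3 sits 3 semitones above the tonic. Db + 3 semitones is pitch class 4, spelled on F as Fb.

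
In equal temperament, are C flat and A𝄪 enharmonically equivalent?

Cb = pitch class 11 and A## = pitch class 11 — the same pitch class, so they are enharmonic equivalents.

Yes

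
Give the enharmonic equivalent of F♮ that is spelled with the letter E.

Plain E sits 1 semitone below F, so on the letter E the same pitch needs a sharp: E#.

E#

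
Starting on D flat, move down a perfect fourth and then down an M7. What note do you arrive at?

Bbb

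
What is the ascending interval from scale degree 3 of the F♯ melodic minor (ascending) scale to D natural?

Scale degree 3 of F# melodic minor (ascending) is A.
A up to D: letters A→D make it a fourth; 5 semitones makes it perfect.

perfect fourth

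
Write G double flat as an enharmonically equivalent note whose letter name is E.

E#

Gbb is pitch class 5. The letter E alone is pitch class 4.
To reach pitch class 5 from E requires an offset of +1 semitone, i.e. sharp: E#.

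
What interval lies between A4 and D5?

The letter names run A→D, a span of 3 letter steps, so the interval is some kind of fourth.
A to D is 5 semitones. A perfect fourth is 5, so 5 makes it perfect.

perfect fourth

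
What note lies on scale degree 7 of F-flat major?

Degree 7 takes the letter 6 steps above F, which is E.
In major, degree 7 sits 11 semitones above the tonic. Fb + 11 semitones is pitch class 3, spelled on E as Eb.

Eb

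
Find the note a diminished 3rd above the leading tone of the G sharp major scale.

A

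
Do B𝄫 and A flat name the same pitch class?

No

Bbb is pitch class 9; Ab is pitch class 8.
The pitch classes differ (9 vs. 8), so they are not enharmonic equivalents.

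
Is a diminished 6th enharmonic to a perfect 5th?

Yes

A diminished sixth spans 7 semitones; a perfect fifth spans 7.
They are enharmonically equivalent.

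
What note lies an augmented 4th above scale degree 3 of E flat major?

C#

Scale degree 3 of Eb major is G.
An augmented fourth (6 semitones) above G lands on the letter C, giving C#.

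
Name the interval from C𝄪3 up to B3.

diminished seventh

The letter names run C→B, a span of 6 letter steps, so the interval is some kind of seventh.
C## to B is 9 semitones. A major seventh is 11, so 9 makes it diminished.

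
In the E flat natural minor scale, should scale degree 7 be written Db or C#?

Each scale degree takes a distinct letter name. Degree 7 of a scale on E must use the letter D.
Db and C# are enharmonically the same pitch, but only Db uses the letter D, so it is the correct spelling here.

Db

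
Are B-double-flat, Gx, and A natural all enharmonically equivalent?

Bbb is pitch class 9; G## is pitch class 9; A is pitch class 9.
All spellings map to pitch class 9, so they are enharmonically equivalent.

Yes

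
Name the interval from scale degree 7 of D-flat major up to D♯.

Scale degree 7 of Db major is C.
C up to D#: letters C→D make it a second; 3 semitones makes it augmented.

augmented second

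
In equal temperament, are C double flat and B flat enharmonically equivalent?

Cbb is pitch class 10; Bb is pitch class 10.
All spellings map to pitch class 10, so they are enharmonically equivalent.

Yes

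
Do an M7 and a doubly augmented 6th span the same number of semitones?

Yes

A major seventh spans 11 semitones; a doubly augmented sixth spans 11.
They are enharmonically equivalent.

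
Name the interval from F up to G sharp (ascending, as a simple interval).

The letter names run F→G, a span of 1 letter step, so the interval is some kind of second.
F to G# is 3 semitones. A major second is 2, so 3 makes it augmented.

augmented second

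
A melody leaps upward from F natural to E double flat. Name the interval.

The letter names run F→E, a span of 6 letter steps, so the interval is some kind of seventh.
F to Ebb is 9 semitones. A major seventh is 11, so 9 makes it diminished.

diminished seventh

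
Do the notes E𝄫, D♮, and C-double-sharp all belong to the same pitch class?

Yes

Ebb is pitch class 2; D is pitch class 2; C## is pitch class 2.
All spellings map to pitch class 2, so they are enharmonically equivalent.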